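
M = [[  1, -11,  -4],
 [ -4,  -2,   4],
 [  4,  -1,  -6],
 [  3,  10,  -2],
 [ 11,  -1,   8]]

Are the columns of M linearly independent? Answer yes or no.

Row reduce M to echelon form.
R2 ← R2 + (4)·R1: [0, -46, -12]
R3 ← R3 − (4)·R1: [0, 43, 10]
R4 ← R4 − (3)·R1: [0, 43, 10]
R5 ← R5 − (11)·R1: [0, 120, 52]
R3 ← R3 + (43/46)·R2: [0, 0, -28/23]
R4 ← R4 + (43/46)·R2: [0, 0, -28/23]
R5 ← R5 + (60/23)·R2: [0, 0, 476/23]
R4 ← R4 − R3: [0, 0, 0]
R5 ← R5 + (17)·R3: [0, 0, 0]
3 pivots among 3 columns.
Every column is a pivot column, so the columns are linearly independent.

yes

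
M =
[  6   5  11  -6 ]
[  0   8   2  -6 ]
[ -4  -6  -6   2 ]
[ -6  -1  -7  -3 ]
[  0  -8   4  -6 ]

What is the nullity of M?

1

Row reduce to echelon form.
R3 ← R3 + (2/3)·R1: [0, -8/3, 4/3, -2]
R4 ← R4 + R1: [0, 4, 4, -9]
R3 ← R3 + (1/3)·R2: [0, 0, 2, -4]
R4 ← R4 − (1/2)·R2: [0, 0, 3, -6]
R5 ← R5 + R2: [0, 0, 6, -12]
R4 ← R4 − (3/2)·R3: [0, 0, 0, 0]
R5 ← R5 − (3)·R3: [0, 0, 0, 0]
3 nonzero rows, so rank(M) = 3.
M has 4 columns; by rank–nullity, nullity = 4 − 3 = 1.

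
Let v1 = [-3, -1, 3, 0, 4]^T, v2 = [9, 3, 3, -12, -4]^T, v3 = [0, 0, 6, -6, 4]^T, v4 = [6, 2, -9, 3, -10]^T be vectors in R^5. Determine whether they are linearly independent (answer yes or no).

Form the matrix with these vectors as rows and row reduce.
R2 ← R2 + (3)·R1: [0, 0, 12, -12, 8]
R4 ← R4 + (2)·R1: [0, 0, -3, 3, -2]
R3 ← R3 − (1/2)·R2: [0, 0, 0, 0, 0]
R4 ← R4 + (1/4)·R2: [0, 0, 0, 0, 0]
2 nonzero rows, so the 4 vectors span a space of dimension 2.
Since 2 < 4, the vectors are linearly dependent.

no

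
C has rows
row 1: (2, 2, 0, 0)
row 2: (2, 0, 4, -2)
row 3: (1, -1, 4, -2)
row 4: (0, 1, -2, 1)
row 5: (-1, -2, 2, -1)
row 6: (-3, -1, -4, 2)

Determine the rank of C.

2

Row reduce to echelon form.
R2 ← R2 − R1: [0, -2, 4, -2]
R3 ← R3 − (1/2)·R1: [0, -2, 4, -2]
R5 ← R5 + (1/2)·R1: [0, -1, 2, -1]
R6 ← R6 + (3/2)·R1: [0, 2, -4, 2]
R3 ← R3 − R2: [0, 0, 0, 0]
R4 ← R4 + (1/2)·R2: [0, 0, 0, 0]
R5 ← R5 − (1/2)·R2: [0, 0, 0, 0]
R6 ← R6 + R2: [0, 0, 0, 0]
Echelon form has 2 nonzero rows, so rank(C) = 2.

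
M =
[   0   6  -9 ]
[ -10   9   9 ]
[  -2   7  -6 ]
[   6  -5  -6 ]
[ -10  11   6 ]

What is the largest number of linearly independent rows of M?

Row reduce to echelon form.
Swap R1 ↔ R2
R3 ← R3 − (1/5)·R1: [0, 26/5, -39/5]
R4 ← R4 + (3/5)·R1: [0, 2/5, -3/5]
R5 ← R5 − R1: [0, 2, -3]
R3 ← R3 − (13/15)·R2: [0, 0, 0]
R4 ← R4 − (1/15)·R2: [0, 0, 0]
R5 ← R5 − (1/3)·R2: [0, 0, 0]
Echelon form has 2 nonzero rows, so rank(M) = 2.
The rank gives the maximum number of linearly independent rows: 2.

2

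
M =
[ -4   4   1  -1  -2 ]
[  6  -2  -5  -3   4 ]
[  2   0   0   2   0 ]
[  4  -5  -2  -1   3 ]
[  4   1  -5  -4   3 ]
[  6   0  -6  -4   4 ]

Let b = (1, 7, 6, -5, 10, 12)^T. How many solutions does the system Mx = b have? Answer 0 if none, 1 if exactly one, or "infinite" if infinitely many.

infinite

Row reduce the augmented matrix [M | b].
R2 ← R2 + (3/2)·R1: [0, 4, -7/2, -9/2, 1, 17/2]
R3 ← R3 + (1/2)·R1: [0, 2, 1/2, 3/2, -1, 13/2]
R4 ← R4 + R1: [0, -1, -1, -2, 1, -4]
R5 ← R5 + R1: [0, 5, -4, -5, 1, 11]
R6 ← R6 + (3/2)·R1: [0, 6, -9/2, -11/2, 1, 27/2]
R3 ← R3 − (1/2)·R2: [0, 0, 9/4, 15/4, -3/2, 9/4]
R4 ← R4 + (1/4)·R2: [0, 0, -15/8, -25/8, 5/4, -15/8]
R5 ← R5 − (5/4)·R2: [0, 0, 3/8, 5/8, -1/4, 3/8]
R6 ← R6 − (3/2)·R2: [0, 0, 3/4, 5/4, -1/2, 3/4]
R4 ← R4 + (5/6)·R3: [0, 0, 0, 0, 0, 0]
R5 ← R5 − (1/6)·R3: [0, 0, 0, 0, 0, 0]
R6 ← R6 − (1/3)·R3: [0, 0, 0, 0, 0, 0]
The echelon form has 3 nonzero rows, and every pivot lies in the first 5 columns, so rank(M) = rank([M|b]) = 3.
The system is consistent.
rank = 3 < 5 unknowns, so there are infinitely many solutions.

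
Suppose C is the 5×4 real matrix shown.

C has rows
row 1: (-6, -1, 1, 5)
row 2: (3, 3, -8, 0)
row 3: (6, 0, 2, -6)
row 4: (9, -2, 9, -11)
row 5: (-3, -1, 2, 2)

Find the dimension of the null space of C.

2

Row reduce to echelon form.
R2 ← R2 + (1/2)·R1: [0, 5/2, -15/2, 5/2]
R3 ← R3 + R1: [0, -1, 3, -1]
R4 ← R4 + (3/2)·R1: [0, -7/2, 21/2, -7/2]
R5 ← R5 − (1/2)·R1: [0, -1/2, 3/2, -1/2]
R3 ← R3 + (2/5)·R2: [0, 0, 0, 0]
R4 ← R4 + (7/5)·R2: [0, 0, 0, 0]
R5 ← R5 + (1/5)·R2: [0, 0, 0, 0]
2 nonzero rows, so rank(C) = 2.
C has 4 columns; by rank–nullity, nullity = 4 − 2 = 2.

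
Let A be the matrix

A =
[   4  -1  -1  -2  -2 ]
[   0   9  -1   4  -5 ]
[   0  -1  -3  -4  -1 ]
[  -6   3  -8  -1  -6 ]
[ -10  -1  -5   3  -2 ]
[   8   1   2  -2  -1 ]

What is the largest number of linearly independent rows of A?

4

Row reduce to echelon form.
R4 ← R4 + (3/2)·R1: [0, 3/2, -19/2, -4, -9]
R5 ← R5 + (5/2)·R1: [0, -7/2, -15/2, -2, -7]
R6 ← R6 − (2)·R1: [0, 3, 4, 2, 3]
R3 ← R3 + (1/9)·R2: [0, 0, -28/9, -32/9, -14/9]
R4 ← R4 − (1/6)·R2: [0, 0, -28/3, -14/3, -49/6]
R5 ← R5 + (7/18)·R2: [0, 0, -71/9, -4/9, -161/18]
R6 ← R6 − (1/3)·R2: [0, 0, 13/3, 2/3, 14/3]
R4 ← R4 − (3)·R3: [0, 0, 0, 6, -7/2]
R5 ← R5 − (71/28)·R3: [0, 0, 0, 60/7, -5]
R6 ← R6 + (39/28)·R3: [0, 0, 0, -30/7, 5/2]
R5 ← R5 − (10/7)·R4: [0, 0, 0, 0, 0]
R6 ← R6 + (5/7)·R4: [0, 0, 0, 0, 0]
Echelon form has 4 nonzero rows, so rank(A) = 4.
The rank gives the maximum number of linearly independent rows: 4.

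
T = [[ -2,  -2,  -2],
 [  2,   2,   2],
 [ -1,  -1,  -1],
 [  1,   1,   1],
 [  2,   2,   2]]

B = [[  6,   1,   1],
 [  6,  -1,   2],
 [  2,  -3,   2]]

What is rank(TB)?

First compute TB:
[[-28,   6, -10],
 [ 28,  -6,  10],
 [-14,   3,  -5],
 [ 14,  -3,   5],
 [ 28,  -6,  10]]
Now row reduce the product.
R2 ← R2 + R1: [0, 0, 0]
R3 ← R3 − (1/2)·R1: [0, 0, 0]
R4 ← R4 + (1/2)·R1: [0, 0, 0]
R5 ← R5 + R1: [0, 0, 0]
1 nonzero row, so rank(TB) = 1.

1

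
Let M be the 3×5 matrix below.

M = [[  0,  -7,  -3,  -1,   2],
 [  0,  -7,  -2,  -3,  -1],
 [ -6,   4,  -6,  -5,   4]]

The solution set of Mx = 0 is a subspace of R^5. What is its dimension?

Row reduce to echelon form.
Swap R1 ↔ R3
R3 ← R3 − R2: [0, 0, -1, 2, 3]
3 nonzero rows, so rank(M) = 3.
M has 5 columns; by rank–nullity, nullity = 5 − 3 = 2.

2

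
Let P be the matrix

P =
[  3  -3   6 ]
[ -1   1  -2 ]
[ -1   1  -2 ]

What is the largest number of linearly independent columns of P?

1

Row reduce to echelon form.
R2 ← R2 + (1/3)·R1: [0, 0, 0]
R3 ← R3 + (1/3)·R1: [0, 0, 0]
Echelon form has 1 nonzero row, so rank(P) = 1.
The rank gives the maximum number of linearly independent columns: 1.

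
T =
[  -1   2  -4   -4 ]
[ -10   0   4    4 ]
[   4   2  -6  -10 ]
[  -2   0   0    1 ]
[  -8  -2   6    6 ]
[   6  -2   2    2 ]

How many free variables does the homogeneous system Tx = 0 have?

Row reduce to echelon form.
R2 ← R2 − (10)·R1: [0, -20, 44, 44]
R3 ← R3 + (4)·R1: [0, 10, -22, -26]
R4 ← R4 − (2)·R1: [0, -4, 8, 9]
R5 ← R5 − (8)·R1: [0, -18, 38, 38]
R6 ← R6 + (6)·R1: [0, 10, -22, -22]
R3 ← R3 + (1/2)·R2: [0, 0, 0, -4]
R4 ← R4 − (1/5)·R2: [0, 0, -4/5, 1/5]
R5 ← R5 − (9/10)·R2: [0, 0, -8/5, -8/5]
R6 ← R6 + (1/2)·R2: [0, 0, 0, 0]
Swap R3 ↔ R4
R5 ← R5 − (2)·R3: [0, 0, 0, -2]
R5 ← R5 − (1/2)·R4: [0, 0, 0, 0]
4 nonzero rows, so rank(T) = 4.
T has 4 columns; by rank–nullity, nullity = 4 − 4 = 0.

0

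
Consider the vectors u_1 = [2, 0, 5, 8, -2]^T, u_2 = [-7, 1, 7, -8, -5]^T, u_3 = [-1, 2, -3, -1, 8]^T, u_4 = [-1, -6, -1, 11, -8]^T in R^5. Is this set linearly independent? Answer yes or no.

Form the matrix with these vectors as rows and row reduce.
R2 ← R2 + (7/2)·R1: [0, 1, 49/2, 20, -12]
R3 ← R3 + (1/2)·R1: [0, 2, -1/2, 3, 7]
R4 ← R4 + (1/2)·R1: [0, -6, 3/2, 15, -9]
R3 ← R3 − (2)·R2: [0, 0, -99/2, -37, 31]
R4 ← R4 + (6)·R2: [0, 0, 297/2, 135, -81]
R4 ← R4 + (3)·R3: [0, 0, 0, 24, 12]
4 nonzero rows, so the 4 vectors span a space of dimension 4.
Since 4 = 4, the vectors are linearly independent.

yes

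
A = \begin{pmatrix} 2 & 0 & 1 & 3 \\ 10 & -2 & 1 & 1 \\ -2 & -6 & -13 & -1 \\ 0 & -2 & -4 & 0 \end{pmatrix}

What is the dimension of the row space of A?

Row reduce to echelon form.
R2 ← R2 − (5)·R1: [0, -2, -4, -14]
R3 ← R3 + R1: [0, -6, -12, 2]
R3 ← R3 − (3)·R2: [0, 0, 0, 44]
R4 ← R4 − R2: [0, 0, 0, 14]
R4 ← R4 − (7/22)·R3: [0, 0, 0, 0]
Echelon form has 3 nonzero rows, so rank(A) = 3.
The row space has dimension equal to the rank: 3.

3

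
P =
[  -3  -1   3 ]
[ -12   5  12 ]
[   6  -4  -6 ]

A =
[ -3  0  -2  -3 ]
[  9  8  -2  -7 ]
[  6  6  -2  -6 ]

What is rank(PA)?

First compute PA:
[[ 18,  10,   2,  -2],
 [153, 112, -10, -71],
 [-90, -68,   8,  46]]
Now row reduce the product.
R2 ← R2 − (17/2)·R1: [0, 27, -27, -54]
R3 ← R3 + (5)·R1: [0, -18, 18, 36]
R3 ← R3 + (2/3)·R2: [0, 0, 0, 0]
2 nonzero rows, so rank(PA) = 2.

2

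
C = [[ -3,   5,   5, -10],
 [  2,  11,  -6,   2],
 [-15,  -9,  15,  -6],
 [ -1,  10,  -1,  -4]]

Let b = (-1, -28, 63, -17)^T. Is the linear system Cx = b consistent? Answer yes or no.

yes

Row reduce the augmented matrix [C | b].
R2 ← R2 + (2/3)·R1: [0, 43/3, -8/3, -14/3, -86/3]
R3 ← R3 − (5)·R1: [0, -34, -10, 44, 68]
R4 ← R4 − (1/3)·R1: [0, 25/3, -8/3, -2/3, -50/3]
R3 ← R3 + (102/43)·R2: [0, 0, -702/43, 1416/43, 0]
R4 ← R4 − (25/43)·R2: [0, 0, -48/43, 88/43, 0]
R4 ← R4 − (8/117)·R3: [0, 0, 0, -8/39, 0]
The echelon form has 4 nonzero rows, and every pivot lies in the first 4 columns, so rank(C) = rank([C|b]) = 4.
The system is consistent.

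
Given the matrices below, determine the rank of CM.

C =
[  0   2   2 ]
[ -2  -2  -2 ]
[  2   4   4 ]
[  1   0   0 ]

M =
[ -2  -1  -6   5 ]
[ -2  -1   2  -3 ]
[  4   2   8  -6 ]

2

First compute CM:
[[  4,   2,  20, -18],
 [  0,   0,  -8,   8],
 [  4,   2,  28, -26],
 [ -2,  -1,  -6,   5]]
Now row reduce the product.
R3 ← R3 − R1: [0, 0, 8, -8]
R4 ← R4 + (1/2)·R1: [0, 0, 4, -4]
R3 ← R3 + R2: [0, 0, 0, 0]
R4 ← R4 + (1/2)·R2: [0, 0, 0, 0]
2 nonzero rows, so rank(CM) = 2.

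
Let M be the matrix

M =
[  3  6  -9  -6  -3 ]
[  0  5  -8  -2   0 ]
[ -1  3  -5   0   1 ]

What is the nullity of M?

3

Row reduce to echelon form.
R3 ← R3 + (1/3)·R1: [0, 5, -8, -2, 0]
R3 ← R3 − R2: [0, 0, 0, 0, 0]
2 nonzero rows, so rank(M) = 2.
M has 5 columns; by rank–nullity, nullity = 5 − 2 = 3.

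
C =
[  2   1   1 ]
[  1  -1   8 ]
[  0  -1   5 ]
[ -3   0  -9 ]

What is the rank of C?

2

Row reduce to echelon form.
R2 ← R2 − (1/2)·R1: [0, -3/2, 15/2]
R4 ← R4 + (3/2)·R1: [0, 3/2, -15/2]
R3 ← R3 − (2/3)·R2: [0, 0, 0]
R4 ← R4 + R2: [0, 0, 0]
Echelon form has 2 nonzero rows, so rank(C) = 2.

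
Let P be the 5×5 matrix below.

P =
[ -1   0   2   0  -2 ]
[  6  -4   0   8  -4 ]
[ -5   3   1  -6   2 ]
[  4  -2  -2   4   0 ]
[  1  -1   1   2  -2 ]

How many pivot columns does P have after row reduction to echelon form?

2

Row reduce to echelon form.
R2 ← R2 + (6)·R1: [0, -4, 12, 8, -16]
R3 ← R3 − (5)·R1: [0, 3, -9, -6, 12]
R4 ← R4 + (4)·R1: [0, -2, 6, 4, -8]
R5 ← R5 + R1: [0, -1, 3, 2, -4]
R3 ← R3 + (3/4)·R2: [0, 0, 0, 0, 0]
R4 ← R4 − (1/2)·R2: [0, 0, 0, 0, 0]
R5 ← R5 − (1/4)·R2: [0, 0, 0, 0, 0]
Echelon form has 2 nonzero rows, so rank(P) = 2.
Each nonzero row contributes one pivot column: 2 pivot columns.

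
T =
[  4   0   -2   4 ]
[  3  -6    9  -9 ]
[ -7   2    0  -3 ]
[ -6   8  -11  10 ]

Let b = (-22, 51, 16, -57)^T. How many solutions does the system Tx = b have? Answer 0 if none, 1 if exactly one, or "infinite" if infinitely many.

Row reduce the augmented matrix [T | b].
R2 ← R2 − (3/4)·R1: [0, -6, 21/2, -12, 135/2]
R3 ← R3 + (7/4)·R1: [0, 2, -7/2, 4, -45/2]
R4 ← R4 + (3/2)·R1: [0, 8, -14, 16, -90]
R3 ← R3 + (1/3)·R2: [0, 0, 0, 0, 0]
R4 ← R4 + (4/3)·R2: [0, 0, 0, 0, 0]
The echelon form has 2 nonzero rows, and every pivot lies in the first 4 columns, so rank(T) = rank([T|b]) = 2.
The system is consistent.
rank = 2 < 4 unknowns, so there are infinitely many solutions.

infinite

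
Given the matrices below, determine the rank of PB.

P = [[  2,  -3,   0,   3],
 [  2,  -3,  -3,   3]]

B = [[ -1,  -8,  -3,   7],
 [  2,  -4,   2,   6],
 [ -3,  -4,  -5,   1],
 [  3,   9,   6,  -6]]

2

First compute PB:
[[  1,  23,   6, -22],
 [ 10,  35,  21, -25]]
Now row reduce the product.
R2 ← R2 − (10)·R1: [0, -195, -39, 195]
2 nonzero rows, so rank(PB) = 2.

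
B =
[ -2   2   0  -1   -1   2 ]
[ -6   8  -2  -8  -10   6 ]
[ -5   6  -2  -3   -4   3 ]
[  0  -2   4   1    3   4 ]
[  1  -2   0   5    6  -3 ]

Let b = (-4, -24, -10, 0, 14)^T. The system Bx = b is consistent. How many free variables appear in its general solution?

3

Row reduce the augmented matrix [B | b].
R2 ← R2 − (3)·R1: [0, 2, -2, -5, -7, 0, -12]
R3 ← R3 − (5/2)·R1: [0, 1, -2, -1/2, -3/2, -2, 0]
R5 ← R5 + (1/2)·R1: [0, -1, 0, 9/2, 11/2, -2, 12]
R3 ← R3 − (1/2)·R2: [0, 0, -1, 2, 2, -2, 6]
R4 ← R4 + R2: [0, 0, 2, -4, -4, 4, -12]
R5 ← R5 + (1/2)·R2: [0, 0, -1, 2, 2, -2, 6]
R4 ← R4 + (2)·R3: [0, 0, 0, 0, 0, 0, 0]
R5 ← R5 − R3: [0, 0, 0, 0, 0, 0, 0]
The echelon form has 3 nonzero rows, and every pivot lies in the first 6 columns, so rank(B) = rank([B|b]) = 3.
The system is consistent.
Free variables = (unknowns) − (rank) = 6 − 3 = 3.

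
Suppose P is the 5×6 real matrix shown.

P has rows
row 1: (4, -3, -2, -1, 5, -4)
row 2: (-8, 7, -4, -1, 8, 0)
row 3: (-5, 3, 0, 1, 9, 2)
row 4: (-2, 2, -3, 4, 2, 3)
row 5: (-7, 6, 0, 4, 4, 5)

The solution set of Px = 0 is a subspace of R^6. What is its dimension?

1

Row reduce to echelon form.
R2 ← R2 + (2)·R1: [0, 1, -8, -3, 18, -8]
R3 ← R3 + (5/4)·R1: [0, -3/4, -5/2, -1/4, 61/4, -3]
R4 ← R4 + (1/2)·R1: [0, 1/2, -4, 7/2, 9/2, 1]
R5 ← R5 + (7/4)·R1: [0, 3/4, -7/2, 9/4, 51/4, -2]
R3 ← R3 + (3/4)·R2: [0, 0, -17/2, -5/2, 115/4, -9]
R4 ← R4 − (1/2)·R2: [0, 0, 0, 5, -9/2, 5]
R5 ← R5 − (3/4)·R2: [0, 0, 5/2, 9/2, -3/4, 4]
R5 ← R5 + (5/17)·R3: [0, 0, 0, 64/17, 131/17, 23/17]
R5 ← R5 − (64/85)·R4: [0, 0, 0, 0, 943/85, -41/17]
5 nonzero rows, so rank(P) = 5.
P has 6 columns; by rank–nullity, nullity = 6 − 5 = 1.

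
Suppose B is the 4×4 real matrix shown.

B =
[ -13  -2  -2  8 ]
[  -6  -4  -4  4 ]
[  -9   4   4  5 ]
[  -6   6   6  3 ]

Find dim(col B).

2

Row reduce to echelon form.
R2 ← R2 − (6/13)·R1: [0, -40/13, -40/13, 4/13]
R3 ← R3 − (9/13)·R1: [0, 70/13, 70/13, -7/13]
R4 ← R4 − (6/13)·R1: [0, 90/13, 90/13, -9/13]
R3 ← R3 + (7/4)·R2: [0, 0, 0, 0]
R4 ← R4 + (9/4)·R2: [0, 0, 0, 0]
Echelon form has 2 nonzero rows, so rank(B) = 2.
The column space has dimension equal to the rank: 2.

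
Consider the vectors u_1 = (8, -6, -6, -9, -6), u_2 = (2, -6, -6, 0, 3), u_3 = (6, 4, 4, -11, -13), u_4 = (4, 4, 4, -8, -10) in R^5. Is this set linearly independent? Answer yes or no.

Form the matrix with these vectors as rows and row reduce.
R2 ← R2 − (1/4)·R1: [0, -9/2, -9/2, 9/4, 9/2]
R3 ← R3 − (3/4)·R1: [0, 17/2, 17/2, -17/4, -17/2]
R4 ← R4 − (1/2)·R1: [0, 7, 7, -7/2, -7]
R3 ← R3 + (17/9)·R2: [0, 0, 0, 0, 0]
R4 ← R4 + (14/9)·R2: [0, 0, 0, 0, 0]
2 nonzero rows, so the 4 vectors span a space of dimension 2.
Since 2 < 4, the vectors are linearly dependent.

no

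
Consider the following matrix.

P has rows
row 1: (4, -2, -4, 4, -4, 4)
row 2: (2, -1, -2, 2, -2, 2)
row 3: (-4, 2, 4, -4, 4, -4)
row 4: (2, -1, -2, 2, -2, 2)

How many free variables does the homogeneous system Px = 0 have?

Row reduce to echelon form.
R2 ← R2 − (1/2)·R1: [0, 0, 0, 0, 0, 0]
R3 ← R3 + R1: [0, 0, 0, 0, 0, 0]
R4 ← R4 − (1/2)·R1: [0, 0, 0, 0, 0, 0]
1 nonzero row, so rank(P) = 1.
P has 6 columns; by rank–nullity, nullity = 6 − 1 = 5.

5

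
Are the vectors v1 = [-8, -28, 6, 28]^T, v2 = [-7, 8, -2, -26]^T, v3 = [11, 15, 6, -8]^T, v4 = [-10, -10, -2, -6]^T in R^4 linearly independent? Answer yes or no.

Form the matrix with these vectors as rows and row reduce.
R2 ← R2 − (7/8)·R1: [0, 65/2, -29/4, -101/2]
R3 ← R3 + (11/8)·R1: [0, -47/2, 57/4, 61/2]
R4 ← R4 − (5/4)·R1: [0, 25, -19/2, -41]
R3 ← R3 + (47/65)·R2: [0, 0, 1171/130, -391/65]
R4 ← R4 − (10/13)·R2: [0, 0, -51/13, -28/13]
R4 ← R4 + (510/1171)·R3: [0, 0, 0, -5590/1171]
4 nonzero rows, so the 4 vectors span a space of dimension 4.
Since 4 = 4, the vectors are linearly independent.

yes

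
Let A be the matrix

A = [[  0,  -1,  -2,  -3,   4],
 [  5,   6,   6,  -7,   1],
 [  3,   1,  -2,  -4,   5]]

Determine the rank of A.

3

Row reduce to echelon form.
Swap R1 ↔ R2
R3 ← R3 − (3/5)·R1: [0, -13/5, -28/5, 1/5, 22/5]
R3 ← R3 − (13/5)·R2: [0, 0, -2/5, 8, -6]
Echelon form has 3 nonzero rows, so rank(A) = 3.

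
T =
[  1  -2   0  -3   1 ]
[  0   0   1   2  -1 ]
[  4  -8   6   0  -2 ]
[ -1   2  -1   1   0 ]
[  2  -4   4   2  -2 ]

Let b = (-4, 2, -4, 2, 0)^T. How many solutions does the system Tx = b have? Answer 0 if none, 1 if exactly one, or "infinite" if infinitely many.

infinite

Row reduce the augmented matrix [T | b].
R3 ← R3 − (4)·R1: [0, 0, 6, 12, -6, 12]
R4 ← R4 + R1: [0, 0, -1, -2, 1, -2]
R5 ← R5 − (2)·R1: [0, 0, 4, 8, -4, 8]
R3 ← R3 − (6)·R2: [0, 0, 0, 0, 0, 0]
R4 ← R4 + R2: [0, 0, 0, 0, 0, 0]
R5 ← R5 − (4)·R2: [0, 0, 0, 0, 0, 0]
The echelon form has 2 nonzero rows, and every pivot lies in the first 5 columns, so rank(T) = rank([T|b]) = 2.
The system is consistent.
rank = 2 < 5 unknowns, so there are infinitely many solutions.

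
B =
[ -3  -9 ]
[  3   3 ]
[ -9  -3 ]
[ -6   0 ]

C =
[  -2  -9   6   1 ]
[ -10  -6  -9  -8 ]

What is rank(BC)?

First compute BC:
[[ 96,  81,  63,  69],
 [-36, -45,  -9, -21],
 [ 48,  99, -27,  15],
 [ 12,  54, -36,  -6]]
Now row reduce the product.
R2 ← R2 + (3/8)·R1: [0, -117/8, 117/8, 39/8]
R3 ← R3 − (1/2)·R1: [0, 117/2, -117/2, -39/2]
R4 ← R4 − (1/8)·R1: [0, 351/8, -351/8, -117/8]
R3 ← R3 + (4)·R2: [0, 0, 0, 0]
R4 ← R4 + (3)·R2: [0, 0, 0, 0]
2 nonzero rows, so rank(BC) = 2.

2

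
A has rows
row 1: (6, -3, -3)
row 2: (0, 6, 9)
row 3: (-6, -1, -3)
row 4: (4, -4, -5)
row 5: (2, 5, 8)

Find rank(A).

2

Row reduce to echelon form.
R3 ← R3 + R1: [0, -4, -6]
R4 ← R4 − (2/3)·R1: [0, -2, -3]
R5 ← R5 − (1/3)·R1: [0, 6, 9]
R3 ← R3 + (2/3)·R2: [0, 0, 0]
R4 ← R4 + (1/3)·R2: [0, 0, 0]
R5 ← R5 − R2: [0, 0, 0]
Echelon form has 2 nonzero rows, so rank(A) = 2.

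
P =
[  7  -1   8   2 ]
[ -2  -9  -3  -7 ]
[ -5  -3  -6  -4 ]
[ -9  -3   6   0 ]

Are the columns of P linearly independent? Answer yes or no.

no

Row reduce P to echelon form.
R2 ← R2 + (2/7)·R1: [0, -65/7, -5/7, -45/7]
R3 ← R3 + (5/7)·R1: [0, -26/7, -2/7, -18/7]
R4 ← R4 + (9/7)·R1: [0, -30/7, 114/7, 18/7]
R3 ← R3 − (2/5)·R2: [0, 0, 0, 0]
R4 ← R4 − (6/13)·R2: [0, 0, 216/13, 72/13]
Swap R3 ↔ R4
3 pivots among 4 columns.
Only 3 < 4 pivot columns, so the columns are linearly dependent.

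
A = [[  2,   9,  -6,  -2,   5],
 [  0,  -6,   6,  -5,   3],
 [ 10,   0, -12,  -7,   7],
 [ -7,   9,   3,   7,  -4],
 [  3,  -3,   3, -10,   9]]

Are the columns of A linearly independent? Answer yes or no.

no

Row reduce A to echelon form.
R3 ← R3 − (5)·R1: [0, -45, 18, 3, -18]
R4 ← R4 + (7/2)·R1: [0, 81/2, -18, 0, 27/2]
R5 ← R5 − (3/2)·R1: [0, -33/2, 12, -7, 3/2]
R3 ← R3 − (15/2)·R2: [0, 0, -27, 81/2, -81/2]
R4 ← R4 + (27/4)·R2: [0, 0, 45/2, -135/4, 135/4]
R5 ← R5 − (11/4)·R2: [0, 0, -9/2, 27/4, -27/4]
R4 ← R4 + (5/6)·R3: [0, 0, 0, 0, 0]
R5 ← R5 − (1/6)·R3: [0, 0, 0, 0, 0]
3 pivots among 5 columns.
Only 3 < 5 pivot columns, so the columns are linearly dependent.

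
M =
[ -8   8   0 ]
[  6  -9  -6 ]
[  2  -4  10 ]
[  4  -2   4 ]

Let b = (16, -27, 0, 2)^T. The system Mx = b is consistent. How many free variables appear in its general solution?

0

Row reduce the augmented matrix [M | b].
R2 ← R2 + (3/4)·R1: [0, -3, -6, -15]
R3 ← R3 + (1/4)·R1: [0, -2, 10, 4]
R4 ← R4 + (1/2)·R1: [0, 2, 4, 10]
R3 ← R3 − (2/3)·R2: [0, 0, 14, 14]
R4 ← R4 + (2/3)·R2: [0, 0, 0, 0]
The echelon form has 3 nonzero rows, and every pivot lies in the first 3 columns, so rank(M) = rank([M|b]) = 3.
The system is consistent.
Free variables = (unknowns) − (rank) = 3 − 3 = 0.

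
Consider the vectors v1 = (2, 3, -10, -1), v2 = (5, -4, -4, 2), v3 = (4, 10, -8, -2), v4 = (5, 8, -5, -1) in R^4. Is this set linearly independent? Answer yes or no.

no

Form the matrix with these vectors as rows and row reduce.
R2 ← R2 − (5/2)·R1: [0, -23/2, 21, 9/2]
R3 ← R3 − (2)·R1: [0, 4, 12, 0]
R4 ← R4 − (5/2)·R1: [0, 1/2, 20, 3/2]
R3 ← R3 + (8/23)·R2: [0, 0, 444/23, 36/23]
R4 ← R4 + (1/23)·R2: [0, 0, 481/23, 39/23]
R4 ← R4 − (13/12)·R3: [0, 0, 0, 0]
3 nonzero rows, so the 4 vectors span a space of dimension 3.
Since 3 < 4, the vectors are linearly dependent.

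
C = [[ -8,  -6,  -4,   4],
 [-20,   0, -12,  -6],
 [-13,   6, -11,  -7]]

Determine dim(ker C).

1

Row reduce to echelon form.
R2 ← R2 − (5/2)·R1: [0, 15, -2, -16]
R3 ← R3 − (13/8)·R1: [0, 63/4, -9/2, -27/2]
R3 ← R3 − (21/20)·R2: [0, 0, -12/5, 33/10]
3 nonzero rows, so rank(C) = 3.
C has 4 columns; by rank–nullity, nullity = 4 − 3 = 1.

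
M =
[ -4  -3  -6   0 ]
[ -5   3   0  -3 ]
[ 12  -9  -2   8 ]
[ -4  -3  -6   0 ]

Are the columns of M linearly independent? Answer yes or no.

no

Row reduce M to echelon form.
R2 ← R2 − (5/4)·R1: [0, 27/4, 15/2, -3]
R3 ← R3 + (3)·R1: [0, -18, -20, 8]
R4 ← R4 − R1: [0, 0, 0, 0]
R3 ← R3 + (8/3)·R2: [0, 0, 0, 0]
2 pivots among 4 columns.
Only 2 < 4 pivot columns, so the columns are linearly dependent.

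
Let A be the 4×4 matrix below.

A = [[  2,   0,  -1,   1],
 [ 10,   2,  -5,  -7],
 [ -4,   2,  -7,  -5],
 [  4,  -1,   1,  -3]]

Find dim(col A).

4

Row reduce to echelon form.
R2 ← R2 − (5)·R1: [0, 2, 0, -12]
R3 ← R3 + (2)·R1: [0, 2, -9, -3]
R4 ← R4 − (2)·R1: [0, -1, 3, -5]
R3 ← R3 − R2: [0, 0, -9, 9]
R4 ← R4 + (1/2)·R2: [0, 0, 3, -11]
R4 ← R4 + (1/3)·R3: [0, 0, 0, -8]
Echelon form has 4 nonzero rows, so rank(A) = 4.
The column space has dimension equal to the rank: 4.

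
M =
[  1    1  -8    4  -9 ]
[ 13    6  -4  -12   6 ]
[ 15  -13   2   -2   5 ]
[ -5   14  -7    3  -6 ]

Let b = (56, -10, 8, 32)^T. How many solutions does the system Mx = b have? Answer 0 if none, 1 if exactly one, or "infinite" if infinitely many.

Row reduce the augmented matrix [M | b].
R2 ← R2 − (13)·R1: [0, -7, 100, -64, 123, -738]
R3 ← R3 − (15)·R1: [0, -28, 122, -62, 140, -832]
R4 ← R4 + (5)·R1: [0, 19, -47, 23, -51, 312]
R3 ← R3 − (4)·R2: [0, 0, -278, 194, -352, 2120]
R4 ← R4 + (19/7)·R2: [0, 0, 1571/7, -1055/7, 1980/7, -11838/7]
R4 ← R4 + (1571/1946)·R3: [0, 0, 0, 5742/973, -1276/973, 19778/973]
The echelon form has 4 nonzero rows, and every pivot lies in the first 5 columns, so rank(M) = rank([M|b]) = 4.
The system is consistent.
rank = 4 < 5 unknowns, so there are infinitely many solutions.

infinite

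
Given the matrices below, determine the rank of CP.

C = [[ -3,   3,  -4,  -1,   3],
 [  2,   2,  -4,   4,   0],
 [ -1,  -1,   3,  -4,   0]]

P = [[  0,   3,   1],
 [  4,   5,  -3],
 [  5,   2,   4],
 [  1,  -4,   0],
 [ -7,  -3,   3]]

3

First compute CP:
[[-30,  -7, -19],
 [ -8,  -8, -20],
 [  7,  14,  14]]
Now row reduce the product.
R2 ← R2 − (4/15)·R1: [0, -92/15, -224/15]
R3 ← R3 + (7/30)·R1: [0, 371/30, 287/30]
R3 ← R3 + (371/184)·R2: [0, 0, -945/46]
3 nonzero rows, so rank(CP) = 3.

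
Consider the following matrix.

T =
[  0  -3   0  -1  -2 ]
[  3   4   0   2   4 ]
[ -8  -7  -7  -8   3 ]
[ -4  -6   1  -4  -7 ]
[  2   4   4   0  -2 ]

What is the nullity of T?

0

Row reduce to echelon form.
Swap R1 ↔ R2
R3 ← R3 + (8/3)·R1: [0, 11/3, -7, -8/3, 41/3]
R4 ← R4 + (4/3)·R1: [0, -2/3, 1, -4/3, -5/3]
R5 ← R5 − (2/3)·R1: [0, 4/3, 4, -4/3, -14/3]
R3 ← R3 + (11/9)·R2: [0, 0, -7, -35/9, 101/9]
R4 ← R4 − (2/9)·R2: [0, 0, 1, -10/9, -11/9]
R5 ← R5 + (4/9)·R2: [0, 0, 4, -16/9, -50/9]
R4 ← R4 + (1/7)·R3: [0, 0, 0, -5/3, 8/21]
R5 ← R5 + (4/7)·R3: [0, 0, 0, -4, 6/7]
R5 ← R5 − (12/5)·R4: [0, 0, 0, 0, -2/35]
5 nonzero rows, so rank(T) = 5.
T has 5 columns; by rank–nullity, nullity = 5 − 5 = 0.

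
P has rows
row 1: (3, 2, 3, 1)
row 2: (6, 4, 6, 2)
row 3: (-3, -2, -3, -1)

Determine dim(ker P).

Row reduce to echelon form.
R2 ← R2 − (2)·R1: [0, 0, 0, 0]
R3 ← R3 + R1: [0, 0, 0, 0]
1 nonzero row, so rank(P) = 1.
P has 4 columns; by rank–nullity, nullity = 4 − 1 = 3.

3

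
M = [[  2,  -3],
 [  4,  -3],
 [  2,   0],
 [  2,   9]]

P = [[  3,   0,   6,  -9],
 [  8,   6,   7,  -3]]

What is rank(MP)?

First compute MP:
[[-18, -18,  -9,  -9],
 [-12, -18,   3, -27],
 [  6,   0,  12, -18],
 [ 78,  54,  75, -45]]
Now row reduce the product.
R2 ← R2 − (2/3)·R1: [0, -6, 9, -21]
R3 ← R3 + (1/3)·R1: [0, -6, 9, -21]
R4 ← R4 + (13/3)·R1: [0, -24, 36, -84]
R3 ← R3 − R2: [0, 0, 0, 0]
R4 ← R4 − (4)·R2: [0, 0, 0, 0]
2 nonzero rows, so rank(MP) = 2.

2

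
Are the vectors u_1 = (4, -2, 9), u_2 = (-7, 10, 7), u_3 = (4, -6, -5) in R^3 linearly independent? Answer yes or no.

Form the matrix with these vectors as rows and row reduce.
R2 ← R2 + (7/4)·R1: [0, 13/2, 91/4]
R3 ← R3 − R1: [0, -4, -14]
R3 ← R3 + (8/13)·R2: [0, 0, 0]
2 nonzero rows, so the 3 vectors span a space of dimension 2.
Since 2 < 3, the vectors are linearly dependent.

no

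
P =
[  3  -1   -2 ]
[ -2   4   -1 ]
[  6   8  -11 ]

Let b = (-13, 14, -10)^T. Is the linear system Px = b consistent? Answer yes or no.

Row reduce the augmented matrix [P | b].
R2 ← R2 + (2/3)·R1: [0, 10/3, -7/3, 16/3]
R3 ← R3 − (2)·R1: [0, 10, -7, 16]
R3 ← R3 − (3)·R2: [0, 0, 0, 0]
The echelon form has 2 nonzero rows, and every pivot lies in the first 3 columns, so rank(P) = rank([P|b]) = 2.
The system is consistent.

yes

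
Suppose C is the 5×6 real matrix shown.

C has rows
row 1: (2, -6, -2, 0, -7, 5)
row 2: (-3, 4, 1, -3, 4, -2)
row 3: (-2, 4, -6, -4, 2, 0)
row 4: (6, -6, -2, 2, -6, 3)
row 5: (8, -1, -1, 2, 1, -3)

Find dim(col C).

Row reduce to echelon form.
R2 ← R2 + (3/2)·R1: [0, -5, -2, -3, -13/2, 11/2]
R3 ← R3 + R1: [0, -2, -8, -4, -5, 5]
R4 ← R4 − (3)·R1: [0, 12, 4, 2, 15, -12]
R5 ← R5 − (4)·R1: [0, 23, 7, 2, 29, -23]
R3 ← R3 − (2/5)·R2: [0, 0, -36/5, -14/5, -12/5, 14/5]
R4 ← R4 + (12/5)·R2: [0, 0, -4/5, -26/5, -3/5, 6/5]
R5 ← R5 + (23/5)·R2: [0, 0, -11/5, -59/5, -9/10, 23/10]
R4 ← R4 − (1/9)·R3: [0, 0, 0, -44/9, -1/3, 8/9]
R5 ← R5 − (11/36)·R3: [0, 0, 0, -197/18, -1/6, 13/9]
R5 ← R5 − (197/88)·R4: [0, 0, 0, 0, 51/88, -6/11]
Echelon form has 5 nonzero rows, so rank(C) = 5.
The column space has dimension equal to the rank: 5.

5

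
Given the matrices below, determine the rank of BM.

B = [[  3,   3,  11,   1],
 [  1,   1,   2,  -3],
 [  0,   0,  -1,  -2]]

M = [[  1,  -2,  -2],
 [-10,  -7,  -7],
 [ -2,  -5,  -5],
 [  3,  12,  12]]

2

First compute BM:
[[-46, -70, -70],
 [-22, -55, -55],
 [ -4, -19, -19]]
Now row reduce the product.
R2 ← R2 − (11/23)·R1: [0, -495/23, -495/23]
R3 ← R3 − (2/23)·R1: [0, -297/23, -297/23]
R3 ← R3 − (3/5)·R2: [0, 0, 0]
2 nonzero rows, so rank(BM) = 2.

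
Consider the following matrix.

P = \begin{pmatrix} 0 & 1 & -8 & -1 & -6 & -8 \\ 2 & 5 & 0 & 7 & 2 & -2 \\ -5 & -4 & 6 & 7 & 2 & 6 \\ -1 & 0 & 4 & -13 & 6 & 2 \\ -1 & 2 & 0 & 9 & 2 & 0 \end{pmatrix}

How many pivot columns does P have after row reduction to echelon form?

Row reduce to echelon form.
Swap R1 ↔ R2
R3 ← R3 + (5/2)·R1: [0, 17/2, 6, 49/2, 7, 1]
R4 ← R4 + (1/2)·R1: [0, 5/2, 4, -19/2, 7, 1]
R5 ← R5 + (1/2)·R1: [0, 9/2, 0, 25/2, 3, -1]
R3 ← R3 − (17/2)·R2: [0, 0, 74, 33, 58, 69]
R4 ← R4 − (5/2)·R2: [0, 0, 24, -7, 22, 21]
R5 ← R5 − (9/2)·R2: [0, 0, 36, 17, 30, 35]
R4 ← R4 − (12/37)·R3: [0, 0, 0, -655/37, 118/37, -51/37]
R5 ← R5 − (18/37)·R3: [0, 0, 0, 35/37, 66/37, 53/37]
R5 ← R5 + (7/131)·R4: [0, 0, 0, 0, 256/131, 178/131]
Echelon form has 5 nonzero rows, so rank(P) = 5.
Each nonzero row contributes one pivot column: 5 pivot columns.

5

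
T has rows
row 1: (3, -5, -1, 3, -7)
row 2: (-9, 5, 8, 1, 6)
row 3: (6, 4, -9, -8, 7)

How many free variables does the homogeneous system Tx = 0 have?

3

Row reduce to echelon form.
R2 ← R2 + (3)·R1: [0, -10, 5, 10, -15]
R3 ← R3 − (2)·R1: [0, 14, -7, -14, 21]
R3 ← R3 + (7/5)·R2: [0, 0, 0, 0, 0]
2 nonzero rows, so rank(T) = 2.
T has 5 columns; by rank–nullity, nullity = 5 − 2 = 3.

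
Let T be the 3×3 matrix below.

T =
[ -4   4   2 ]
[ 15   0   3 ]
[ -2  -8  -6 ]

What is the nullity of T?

Row reduce to echelon form.
R2 ← R2 + (15/4)·R1: [0, 15, 21/2]
R3 ← R3 − (1/2)·R1: [0, -10, -7]
R3 ← R3 + (2/3)·R2: [0, 0, 0]
2 nonzero rows, so rank(T) = 2.
T has 3 columns; by rank–nullity, nullity = 3 − 2 = 1.

1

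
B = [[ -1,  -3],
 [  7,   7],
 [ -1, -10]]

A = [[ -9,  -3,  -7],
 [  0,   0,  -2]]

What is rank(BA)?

First compute BA:
[[  9,   3,  13],
 [-63, -21, -63],
 [  9,   3,  27]]
Now row reduce the product.
R2 ← R2 + (7)·R1: [0, 0, 28]
R3 ← R3 − R1: [0, 0, 14]
R3 ← R3 − (1/2)·R2: [0, 0, 0]
2 nonzero rows, so rank(BA) = 2.

2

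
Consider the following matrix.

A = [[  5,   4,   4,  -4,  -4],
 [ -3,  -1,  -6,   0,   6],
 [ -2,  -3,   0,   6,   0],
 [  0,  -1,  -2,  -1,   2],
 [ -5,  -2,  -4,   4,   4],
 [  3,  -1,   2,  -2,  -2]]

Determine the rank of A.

4

Row reduce to echelon form.
R2 ← R2 + (3/5)·R1: [0, 7/5, -18/5, -12/5, 18/5]
R3 ← R3 + (2/5)·R1: [0, -7/5, 8/5, 22/5, -8/5]
R5 ← R5 + R1: [0, 2, 0, 0, 0]
R6 ← R6 − (3/5)·R1: [0, -17/5, -2/5, 2/5, 2/5]
R3 ← R3 + R2: [0, 0, -2, 2, 2]
R4 ← R4 + (5/7)·R2: [0, 0, -32/7, -19/7, 32/7]
R5 ← R5 − (10/7)·R2: [0, 0, 36/7, 24/7, -36/7]
R6 ← R6 + (17/7)·R2: [0, 0, -64/7, -38/7, 64/7]
R4 ← R4 − (16/7)·R3: [0, 0, 0, -51/7, 0]
R5 ← R5 + (18/7)·R3: [0, 0, 0, 60/7, 0]
R6 ← R6 − (32/7)·R3: [0, 0, 0, -102/7, 0]
R5 ← R5 + (20/17)·R4: [0, 0, 0, 0, 0]
R6 ← R6 − (2)·R4: [0, 0, 0, 0, 0]
Echelon form has 4 nonzero rows, so rank(A) = 4.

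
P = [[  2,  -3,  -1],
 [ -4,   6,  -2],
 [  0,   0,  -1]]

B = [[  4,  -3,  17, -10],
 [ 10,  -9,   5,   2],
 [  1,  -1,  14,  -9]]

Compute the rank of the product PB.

2

First compute PB:
[[-23,  22,   5, -17],
 [ 42, -40, -66,  70],
 [ -1,   1, -14,   9]]
Now row reduce the product.
R2 ← R2 + (42/23)·R1: [0, 4/23, -1308/23, 896/23]
R3 ← R3 − (1/23)·R1: [0, 1/23, -327/23, 224/23]
R3 ← R3 − (1/4)·R2: [0, 0, 0, 0]
2 nonzero rows, so rank(PB) = 2.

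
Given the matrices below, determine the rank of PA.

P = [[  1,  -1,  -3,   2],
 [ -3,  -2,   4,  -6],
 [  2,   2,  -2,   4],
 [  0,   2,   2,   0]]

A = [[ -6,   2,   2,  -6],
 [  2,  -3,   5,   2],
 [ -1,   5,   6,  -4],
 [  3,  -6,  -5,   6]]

2

First compute PA:
[[  1, -22, -31,  16],
 [ -8,  56,  38, -38],
 [  6, -36, -18,  24],
 [  2,   4,  22,  -4]]
Now row reduce the product.
R2 ← R2 + (8)·R1: [0, -120, -210, 90]
R3 ← R3 − (6)·R1: [0, 96, 168, -72]
R4 ← R4 − (2)·R1: [0, 48, 84, -36]
R3 ← R3 + (4/5)·R2: [0, 0, 0, 0]
R4 ← R4 + (2/5)·R2: [0, 0, 0, 0]
2 nonzero rows, so rank(PA) = 2.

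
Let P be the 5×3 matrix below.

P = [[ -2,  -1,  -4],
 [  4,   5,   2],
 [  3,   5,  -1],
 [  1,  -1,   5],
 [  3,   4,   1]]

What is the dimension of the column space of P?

Row reduce to echelon form.
R2 ← R2 + (2)·R1: [0, 3, -6]
R3 ← R3 + (3/2)·R1: [0, 7/2, -7]
R4 ← R4 + (1/2)·R1: [0, -3/2, 3]
R5 ← R5 + (3/2)·R1: [0, 5/2, -5]
R3 ← R3 − (7/6)·R2: [0, 0, 0]
R4 ← R4 + (1/2)·R2: [0, 0, 0]
R5 ← R5 − (5/6)·R2: [0, 0, 0]
Echelon form has 2 nonzero rows, so rank(P) = 2.
The column space has dimension equal to the rank: 2.

2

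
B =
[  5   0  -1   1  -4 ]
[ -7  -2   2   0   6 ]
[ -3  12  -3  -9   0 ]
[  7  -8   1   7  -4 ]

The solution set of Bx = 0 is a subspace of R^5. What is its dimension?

Row reduce to echelon form.
R2 ← R2 + (7/5)·R1: [0, -2, 3/5, 7/5, 2/5]
R3 ← R3 + (3/5)·R1: [0, 12, -18/5, -42/5, -12/5]
R4 ← R4 − (7/5)·R1: [0, -8, 12/5, 28/5, 8/5]
R3 ← R3 + (6)·R2: [0, 0, 0, 0, 0]
R4 ← R4 − (4)·R2: [0, 0, 0, 0, 0]
2 nonzero rows, so rank(B) = 2.
B has 5 columns; by rank–nullity, nullity = 5 − 2 = 3.

3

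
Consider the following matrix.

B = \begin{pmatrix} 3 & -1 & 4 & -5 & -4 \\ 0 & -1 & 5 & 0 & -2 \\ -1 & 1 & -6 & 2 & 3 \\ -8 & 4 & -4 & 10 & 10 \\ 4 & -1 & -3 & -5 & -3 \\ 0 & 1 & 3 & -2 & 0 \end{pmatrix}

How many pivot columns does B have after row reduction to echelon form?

3

Row reduce to echelon form.
R3 ← R3 + (1/3)·R1: [0, 2/3, -14/3, 1/3, 5/3]
R4 ← R4 + (8/3)·R1: [0, 4/3, 20/3, -10/3, -2/3]
R5 ← R5 − (4/3)·R1: [0, 1/3, -25/3, 5/3, 7/3]
R3 ← R3 + (2/3)·R2: [0, 0, -4/3, 1/3, 1/3]
R4 ← R4 + (4/3)·R2: [0, 0, 40/3, -10/3, -10/3]
R5 ← R5 + (1/3)·R2: [0, 0, -20/3, 5/3, 5/3]
R6 ← R6 + R2: [0, 0, 8, -2, -2]
R4 ← R4 + (10)·R3: [0, 0, 0, 0, 0]
R5 ← R5 − (5)·R3: [0, 0, 0, 0, 0]
R6 ← R6 + (6)·R3: [0, 0, 0, 0, 0]
Echelon form has 3 nonzero rows, so rank(B) = 3.
Each nonzero row contributes one pivot column: 3 pivot columns.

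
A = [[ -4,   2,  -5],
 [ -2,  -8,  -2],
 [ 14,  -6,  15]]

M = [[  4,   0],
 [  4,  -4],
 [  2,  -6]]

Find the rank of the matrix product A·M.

First compute AM:
[[-18,  22],
 [-44,  44],
 [ 62, -66]]
Now row reduce the product.
R2 ← R2 − (22/9)·R1: [0, -88/9]
R3 ← R3 + (31/9)·R1: [0, 88/9]
R3 ← R3 + R2: [0, 0]
2 nonzero rows, so rank(AM) = 2.

2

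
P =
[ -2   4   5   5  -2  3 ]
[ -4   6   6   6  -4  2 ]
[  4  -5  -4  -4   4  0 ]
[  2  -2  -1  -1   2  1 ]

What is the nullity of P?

4

Row reduce to echelon form.
R2 ← R2 − (2)·R1: [0, -2, -4, -4, 0, -4]
R3 ← R3 + (2)·R1: [0, 3, 6, 6, 0, 6]
R4 ← R4 + R1: [0, 2, 4, 4, 0, 4]
R3 ← R3 + (3/2)·R2: [0, 0, 0, 0, 0, 0]
R4 ← R4 + R2: [0, 0, 0, 0, 0, 0]
2 nonzero rows, so rank(P) = 2.
P has 6 columns; by rank–nullity, nullity = 6 − 2 = 4.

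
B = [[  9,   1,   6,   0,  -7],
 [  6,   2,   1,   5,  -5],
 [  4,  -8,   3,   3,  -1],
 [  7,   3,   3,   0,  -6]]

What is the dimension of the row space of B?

4

Row reduce to echelon form.
R2 ← R2 − (2/3)·R1: [0, 4/3, -3, 5, -1/3]
R3 ← R3 − (4/9)·R1: [0, -76/9, 1/3, 3, 19/9]
R4 ← R4 − (7/9)·R1: [0, 20/9, -5/3, 0, -5/9]
R3 ← R3 + (19/3)·R2: [0, 0, -56/3, 104/3, 0]
R4 ← R4 − (5/3)·R2: [0, 0, 10/3, -25/3, 0]
R4 ← R4 + (5/28)·R3: [0, 0, 0, -15/7, 0]
Echelon form has 4 nonzero rows, so rank(B) = 4.
The row space has dimension equal to the rank: 4.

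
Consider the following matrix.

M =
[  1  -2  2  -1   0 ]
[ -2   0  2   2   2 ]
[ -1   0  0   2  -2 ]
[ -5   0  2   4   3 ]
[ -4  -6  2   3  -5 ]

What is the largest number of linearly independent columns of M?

Row reduce to echelon form.
R2 ← R2 + (2)·R1: [0, -4, 6, 0, 2]
R3 ← R3 + R1: [0, -2, 2, 1, -2]
R4 ← R4 + (5)·R1: [0, -10, 12, -1, 3]
R5 ← R5 + (4)·R1: [0, -14, 10, -1, -5]
R3 ← R3 − (1/2)·R2: [0, 0, -1, 1, -3]
R4 ← R4 − (5/2)·R2: [0, 0, -3, -1, -2]
R5 ← R5 − (7/2)·R2: [0, 0, -11, -1, -12]
R4 ← R4 − (3)·R3: [0, 0, 0, -4, 7]
R5 ← R5 − (11)·R3: [0, 0, 0, -12, 21]
R5 ← R5 − (3)·R4: [0, 0, 0, 0, 0]
Echelon form has 4 nonzero rows, so rank(M) = 4.
The rank gives the maximum number of linearly independent columns: 4.

4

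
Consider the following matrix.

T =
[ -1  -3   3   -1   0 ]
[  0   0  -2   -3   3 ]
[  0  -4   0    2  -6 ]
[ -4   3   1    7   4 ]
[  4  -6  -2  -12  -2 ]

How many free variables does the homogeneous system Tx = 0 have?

1

Row reduce to echelon form.
R4 ← R4 − (4)·R1: [0, 15, -11, 11, 4]
R5 ← R5 + (4)·R1: [0, -18, 10, -16, -2]
Swap R2 ↔ R3
R4 ← R4 + (15/4)·R2: [0, 0, -11, 37/2, -37/2]
R5 ← R5 − (9/2)·R2: [0, 0, 10, -25, 25]
R4 ← R4 − (11/2)·R3: [0, 0, 0, 35, -35]
R5 ← R5 + (5)·R3: [0, 0, 0, -40, 40]
R5 ← R5 + (8/7)·R4: [0, 0, 0, 0, 0]
4 nonzero rows, so rank(T) = 4.
T has 5 columns; by rank–nullity, nullity = 5 − 4 = 1.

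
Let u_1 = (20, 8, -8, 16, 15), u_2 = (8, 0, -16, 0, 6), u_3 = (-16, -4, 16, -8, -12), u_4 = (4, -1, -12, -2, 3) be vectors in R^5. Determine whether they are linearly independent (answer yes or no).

no

Form the matrix with these vectors as rows and row reduce.
R2 ← R2 − (2/5)·R1: [0, -16/5, -64/5, -32/5, 0]
R3 ← R3 + (4/5)·R1: [0, 12/5, 48/5, 24/5, 0]
R4 ← R4 − (1/5)·R1: [0, -13/5, -52/5, -26/5, 0]
R3 ← R3 + (3/4)·R2: [0, 0, 0, 0, 0]
R4 ← R4 − (13/16)·R2: [0, 0, 0, 0, 0]
2 nonzero rows, so the 4 vectors span a space of dimension 2.
Since 2 < 4, the vectors are linearly dependent.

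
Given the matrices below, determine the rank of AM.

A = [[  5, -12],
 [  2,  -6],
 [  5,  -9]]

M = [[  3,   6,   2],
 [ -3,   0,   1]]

2

First compute AM:
[[ 51,  30,  -2],
 [ 24,  12,  -2],
 [ 42,  30,   1]]
Now row reduce the product.
R2 ← R2 − (8/17)·R1: [0, -36/17, -18/17]
R3 ← R3 − (14/17)·R1: [0, 90/17, 45/17]
R3 ← R3 + (5/2)·R2: [0, 0, 0]
2 nonzero rows, so rank(AM) = 2.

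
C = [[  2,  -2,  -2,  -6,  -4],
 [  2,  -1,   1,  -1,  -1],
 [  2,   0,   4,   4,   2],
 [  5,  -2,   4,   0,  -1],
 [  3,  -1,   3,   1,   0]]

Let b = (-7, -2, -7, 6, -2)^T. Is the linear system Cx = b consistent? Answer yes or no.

Row reduce the augmented matrix [C | b].
R2 ← R2 − R1: [0, 1, 3, 5, 3, 5]
R3 ← R3 − R1: [0, 2, 6, 10, 6, 0]
R4 ← R4 − (5/2)·R1: [0, 3, 9, 15, 9, 47/2]
R5 ← R5 − (3/2)·R1: [0, 2, 6, 10, 6, 17/2]
R3 ← R3 − (2)·R2: [0, 0, 0, 0, 0, -10]
R4 ← R4 − (3)·R2: [0, 0, 0, 0, 0, 17/2]
R5 ← R5 − (2)·R2: [0, 0, 0, 0, 0, -3/2]
R4 ← R4 + (17/20)·R3: [0, 0, 0, 0, 0, 0]
R5 ← R5 − (3/20)·R3: [0, 0, 0, 0, 0, 0]
The echelon form has 3 nonzero rows; the last pivot sits in the augmented column, so rank(C) = 2 but rank([C|b]) = 3.
Since the ranks differ, the system is inconsistent.

no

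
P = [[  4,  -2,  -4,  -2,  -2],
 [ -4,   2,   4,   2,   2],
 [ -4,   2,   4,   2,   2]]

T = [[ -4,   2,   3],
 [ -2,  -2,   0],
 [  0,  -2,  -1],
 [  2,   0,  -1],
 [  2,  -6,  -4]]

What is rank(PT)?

1

First compute PT:
[[-20,  32,  26],
 [ 20, -32, -26],
 [ 20, -32, -26]]
Now row reduce the product.
R2 ← R2 + R1: [0, 0, 0]
R3 ← R3 + R1: [0, 0, 0]
1 nonzero row, so rank(PT) = 1.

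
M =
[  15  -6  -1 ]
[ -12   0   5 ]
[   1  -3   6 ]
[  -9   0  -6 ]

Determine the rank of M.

3

Row reduce to echelon form.
R2 ← R2 + (4/5)·R1: [0, -24/5, 21/5]
R3 ← R3 − (1/15)·R1: [0, -13/5, 91/15]
R4 ← R4 + (3/5)·R1: [0, -18/5, -33/5]
R3 ← R3 − (13/24)·R2: [0, 0, 91/24]
R4 ← R4 − (3/4)·R2: [0, 0, -39/4]
R4 ← R4 + (18/7)·R3: [0, 0, 0]
Echelon form has 3 nonzero rows, so rank(M) = 3.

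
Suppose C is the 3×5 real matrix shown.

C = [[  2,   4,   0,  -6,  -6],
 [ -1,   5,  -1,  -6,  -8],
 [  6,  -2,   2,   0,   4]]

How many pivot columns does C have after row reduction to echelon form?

Row reduce to echelon form.
R2 ← R2 + (1/2)·R1: [0, 7, -1, -9, -11]
R3 ← R3 − (3)·R1: [0, -14, 2, 18, 22]
R3 ← R3 + (2)·R2: [0, 0, 0, 0, 0]
Echelon form has 2 nonzero rows, so rank(C) = 2.
Each nonzero row contributes one pivot column: 2 pivot columns.

2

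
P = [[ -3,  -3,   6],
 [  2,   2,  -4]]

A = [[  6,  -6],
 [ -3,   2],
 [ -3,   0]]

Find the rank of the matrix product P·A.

First compute PA:
[[-27,  12],
 [ 18,  -8]]
Now row reduce the product.
R2 ← R2 + (2/3)·R1: [0, 0]
1 nonzero row, so rank(PA) = 1.

1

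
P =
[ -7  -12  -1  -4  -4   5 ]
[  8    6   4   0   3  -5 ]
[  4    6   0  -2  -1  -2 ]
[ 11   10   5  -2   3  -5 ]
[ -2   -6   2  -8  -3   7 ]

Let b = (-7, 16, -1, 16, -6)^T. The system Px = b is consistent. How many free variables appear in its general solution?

2

Row reduce the augmented matrix [P | b].
R2 ← R2 + (8/7)·R1: [0, -54/7, 20/7, -32/7, -11/7, 5/7, 8]
R3 ← R3 + (4/7)·R1: [0, -6/7, -4/7, -30/7, -23/7, 6/7, -5]
R4 ← R4 + (11/7)·R1: [0, -62/7, 24/7, -58/7, -23/7, 20/7, 5]
R5 ← R5 − (2/7)·R1: [0, -18/7, 16/7, -48/7, -13/7, 39/7, -4]
R3 ← R3 − (1/9)·R2: [0, 0, -8/9, -34/9, -28/9, 7/9, -53/9]
R4 ← R4 − (31/27)·R2: [0, 0, 4/27, -82/27, -40/27, 55/27, -113/27]
R5 ← R5 − (1/3)·R2: [0, 0, 4/3, -16/3, -4/3, 16/3, -20/3]
R4 ← R4 + (1/6)·R3: [0, 0, 0, -11/3, -2, 13/6, -31/6]
R5 ← R5 + (3/2)·R3: [0, 0, 0, -11, -6, 13/2, -31/2]
R5 ← R5 − (3)·R4: [0, 0, 0, 0, 0, 0, 0]
The echelon form has 4 nonzero rows, and every pivot lies in the first 6 columns, so rank(P) = rank([P|b]) = 4.
The system is consistent.
Free variables = (unknowns) − (rank) = 6 − 4 = 2.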